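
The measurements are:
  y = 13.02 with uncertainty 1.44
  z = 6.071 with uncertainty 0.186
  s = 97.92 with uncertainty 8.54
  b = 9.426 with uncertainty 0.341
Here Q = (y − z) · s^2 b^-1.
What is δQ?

1940

Let u = y − z = 6.949. δu = √(δy² + δz²) = √(2.07 + 0.0346) = 1.45, so δu/u = 0.209.
Q is then a monomial in u, s, b:
δQ/Q = √((δu/u)² + (2·δs/s)² + (-1·δb/b)²) = √(0.0437 + 0.0304 + 0.00131) = 0.275
Q = 7069, so δQ = 0.275 × 7069 = 1940.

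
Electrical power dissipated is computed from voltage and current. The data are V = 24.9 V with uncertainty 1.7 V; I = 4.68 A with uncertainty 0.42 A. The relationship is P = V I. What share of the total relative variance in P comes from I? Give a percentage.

63.3%

(δP/P)² = (1·δV/V)² + (1·δI/I)²
  V term: (1×0.0683)² = 0.00466
  I term: (1×0.0897)² = 0.00805
Total = 0.0127. Share from I = 0.00805/0.0127 = 0.633.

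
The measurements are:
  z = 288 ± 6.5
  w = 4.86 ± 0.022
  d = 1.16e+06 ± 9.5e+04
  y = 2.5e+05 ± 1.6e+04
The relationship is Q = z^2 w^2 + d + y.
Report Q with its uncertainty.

(3.37 ± 0.132) × 10^6

Let p = z^2·w^2 = 1.96e+06. δp/p = √((2·δz/z)² + (2·δw/w)²) = √(0.00204 + 8.2e-05) = 0.0460, so δp = 90200.
Q = p + d + y: δQ = √(δp² + δd² + δy²) = √(8.13e+09 + 9.02e+09 + 2.56e+08) = 1.32e+05
Q = 3.37e+06.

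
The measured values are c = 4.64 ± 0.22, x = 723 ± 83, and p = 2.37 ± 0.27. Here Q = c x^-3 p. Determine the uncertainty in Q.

Since Q is a product/quotient, work with relative uncertainties:
  (1·δc/c)² = (1×0.0474)² = 0.00225;  (-3·δx/x)² = (-3×0.115)² = 0.119;  (1·δp/p)² = (1×0.114)² = 0.0130
δQ/Q = √(0.134) = 0.366
Q = 2.91e-08, so δQ = 0.366 × 2.91e-08 = 1.06e-08.

1.06e-08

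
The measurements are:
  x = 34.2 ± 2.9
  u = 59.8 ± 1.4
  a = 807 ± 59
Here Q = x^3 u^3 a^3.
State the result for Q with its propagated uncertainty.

(4.50 ± 1.54) × 10^18

Q is a product of powers, so relative uncertainties combine in quadrature:
  (3·δx/x)² = (3×0.0848)² = 0.0647;  (3·δu/u)² = (3×0.0234)² = 0.00493;  (3·δa/a)² = (3×0.0731)² = 0.0481
δQ/Q = √(0.118) = 0.343
Q = 4.5e+18, so δQ = 0.343 × 4.5e+18 = 1.54e+18.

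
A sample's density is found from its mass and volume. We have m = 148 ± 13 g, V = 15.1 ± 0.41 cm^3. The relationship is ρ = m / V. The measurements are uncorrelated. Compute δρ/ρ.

0.0919

Relative error in a monomial: (δρ/ρ)² = Σ (nᵢ · δxᵢ/xᵢ)².
  (1·δm/m)² = (1×0.0878)² = 0.00772;  (-1·δV/V)² = (-1×0.0272)² = 0.000737
δρ/ρ = √(0.00845) = 0.0919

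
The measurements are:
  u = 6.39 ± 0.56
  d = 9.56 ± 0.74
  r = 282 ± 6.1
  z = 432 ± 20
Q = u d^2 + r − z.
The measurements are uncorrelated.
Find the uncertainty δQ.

106

Let p = u·d^2 = 584. δp/p = √((1·δu/u)² + (2·δd/d)²) = √(0.00768 + 0.0240) = 0.178, so δp = 104.
Q = p + r − z: δQ = √(δp² + δr² + δz²) = √(10800 + 37.2 + 400) = 106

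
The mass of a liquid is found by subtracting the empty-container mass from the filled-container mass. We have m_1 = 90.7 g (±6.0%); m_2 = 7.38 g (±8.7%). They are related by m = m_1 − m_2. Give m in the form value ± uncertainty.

83.3 ± 5.48 g

For a sum/difference, combine absolute errors in quadrature:
  (δm_1)² = 29.6;  (δm_2)² = 0.412
δm = √(30.0) = 5.48 g
m = 83.3 g.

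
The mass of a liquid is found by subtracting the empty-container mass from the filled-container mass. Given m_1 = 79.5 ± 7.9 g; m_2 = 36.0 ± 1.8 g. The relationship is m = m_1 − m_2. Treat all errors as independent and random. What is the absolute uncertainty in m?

Each term contributes (cᵢ δxᵢ)² to (δm)²:
  (δm_1)² = 62.4;  (δm_2)² = 3.24
δm = √(65.7) = 8.10 g

8.10 g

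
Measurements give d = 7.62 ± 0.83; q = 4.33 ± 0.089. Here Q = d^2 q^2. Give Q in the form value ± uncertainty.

1090 ± 241

Products/powers → add relative errors in quadrature, weighted by exponent:
  (2·δd/d)² = (2×0.109)² = 0.0475;  (2·δq/q)² = (2×0.0206)² = 0.00169
δQ/Q = √(0.0491) = 0.222
Q = 1090, so δQ = 0.222 × 1090 = 241.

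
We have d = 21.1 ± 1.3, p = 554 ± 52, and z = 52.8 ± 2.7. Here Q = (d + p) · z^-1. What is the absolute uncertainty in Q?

Let u = d + p = 575. δu = √(δd² + δp²) = √(1.69 + 2700) = 52.0, so δu/u = 0.0904.
Q is then a monomial in u, z:
δQ/Q = √((δu/u)² + (-1·δz/z)²) = √(0.00818 + 0.00261) = 0.104
Q = 10.9, so δQ = 0.104 × 10.9 = 1.13.

1.13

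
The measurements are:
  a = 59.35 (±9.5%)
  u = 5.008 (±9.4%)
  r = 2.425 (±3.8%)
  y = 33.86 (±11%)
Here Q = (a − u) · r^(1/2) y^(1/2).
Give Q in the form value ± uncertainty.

Let w = a − u = 54.34. δw = √(δa² + δu²) = √(31.8 + 0.222) = 5.66, so δw/w = 0.104.
Q is then a monomial in w, r, y:
δQ/Q = √((δw/w)² + (½·δr/r)² + (½·δy/y)²) = √(0.0108 + 0.000361 + 0.00302) = 0.119
Q = 492.4, so δQ = 0.119 × 492.4 = 58.7.

492.4 ± 58.7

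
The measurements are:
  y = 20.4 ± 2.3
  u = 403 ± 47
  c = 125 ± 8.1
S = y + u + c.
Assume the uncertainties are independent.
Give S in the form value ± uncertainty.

S is a linear combination, so absolute uncertainties add in quadrature:
  (δy)² = 5.29;  (δu)² = 2210;  (δc)² = 65.6
δS = √(2280) = 47.7
S = 548.

548 ± 47.7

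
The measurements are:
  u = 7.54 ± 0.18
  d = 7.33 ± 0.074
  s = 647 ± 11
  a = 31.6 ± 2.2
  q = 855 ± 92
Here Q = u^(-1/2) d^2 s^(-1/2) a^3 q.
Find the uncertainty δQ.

4.9e+06

Q is a product of powers, so relative uncertainties combine in quadrature:
  (−½·δu/u)² = (-0.5×0.0239)² = 0.000142;  (2·δd/d)² = (2×0.0101)² = 0.000408;  (−½·δs/s)² = (-0.5×0.0170)² = 7.23e-05;  (3·δa/a)² = (3×0.0696)² = 0.0436;  (1·δq/q)² = (1×0.108)² = 0.0116
δQ/Q = √(0.0558) = 0.236
Q = 2.08e+07, so δQ = 0.236 × 2.08e+07 = 4.9e+06.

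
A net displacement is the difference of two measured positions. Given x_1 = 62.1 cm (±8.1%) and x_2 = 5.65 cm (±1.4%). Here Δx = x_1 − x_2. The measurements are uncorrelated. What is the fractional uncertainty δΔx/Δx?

0.0891

Each term contributes (cᵢ δxᵢ)² to (δΔx)²:
  (δx_1)² = 25.3;  (δx_2)² = 0.00626
δΔx = √(25.3) = 5.03 cm
Δx = 56.5 cm, so δΔx/Δx = 5.03/56.5 = 0.0891.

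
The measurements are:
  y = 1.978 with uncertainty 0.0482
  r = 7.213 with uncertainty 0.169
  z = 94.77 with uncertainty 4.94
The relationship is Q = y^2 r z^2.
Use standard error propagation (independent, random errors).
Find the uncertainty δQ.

29800

Since Q is a product/quotient, work with relative uncertainties:
  (2·δy/y)² = (2×0.0244)² = 0.00238;  (1·δr/r)² = (1×0.0234)² = 0.000549;  (2·δz/z)² = (2×0.0521)² = 0.0109
δQ/Q = √(0.0138) = 0.117
Q = 253500, so δQ = 0.117 × 253500 = 29800.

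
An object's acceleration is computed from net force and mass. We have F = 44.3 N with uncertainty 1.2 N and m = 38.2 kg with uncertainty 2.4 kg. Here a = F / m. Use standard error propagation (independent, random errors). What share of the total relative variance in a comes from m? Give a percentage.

(δa/a)² = (1·δF/F)² + (-1·δm/m)²
  F term: (1×0.0271)² = 0.000734
  m term: (-1×0.0628)² = 0.00395
Total = 0.00468. Share from m = 0.00395/0.00468 = 0.843.

84.3%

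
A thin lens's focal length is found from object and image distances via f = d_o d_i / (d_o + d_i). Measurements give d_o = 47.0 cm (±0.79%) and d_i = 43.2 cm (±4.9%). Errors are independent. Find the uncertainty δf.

∂f/∂d_o = (d_i/(d_o+d_i))² = 0.229;  ∂f/∂d_i = (d_o/(d_o+d_i))² = 0.272
δf = √((∂f/∂d_o · δd_o)² + (∂f/∂d_i · δd_i)²) = √(0.00725 + 0.330) = 0.581 cm

0.581 cm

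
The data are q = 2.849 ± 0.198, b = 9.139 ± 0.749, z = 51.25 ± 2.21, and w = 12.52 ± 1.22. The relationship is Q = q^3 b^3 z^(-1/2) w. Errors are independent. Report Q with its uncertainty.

Products/powers → add relative errors in quadrature, weighted by exponent:
  (3·δq/q)² = (3×0.0695)² = 0.0435;  (3·δb/b)² = (3×0.0820)² = 0.0605;  (−½·δz/z)² = (-0.5×0.0431)² = 0.000465;  (1·δw/w)² = (1×0.0974)² = 0.00950
δQ/Q = √(0.114) = 0.337
Q = 30870, so δQ = 0.337 × 30870 = 10400.

30870 ± 10400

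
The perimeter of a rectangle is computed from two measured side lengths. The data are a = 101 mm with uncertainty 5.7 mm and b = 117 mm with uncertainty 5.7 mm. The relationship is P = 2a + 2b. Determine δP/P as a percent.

3.70%

P is a linear combination, so absolute uncertainties add in quadrature:
  (2·δa)² = 130;  (2·δb)² = 130
δP = √(260) = 16.1 mm
P = 436 mm, so δP/P = 16.1/436 = 0.0370.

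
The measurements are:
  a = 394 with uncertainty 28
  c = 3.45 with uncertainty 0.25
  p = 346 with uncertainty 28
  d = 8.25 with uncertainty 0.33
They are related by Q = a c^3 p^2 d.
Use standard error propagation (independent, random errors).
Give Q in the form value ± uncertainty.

(1.60 ± 0.452) × 10^10

Q is a product of powers, so relative uncertainties combine in quadrature:
  (1·δa/a)² = (1×0.0711)² = 0.00505;  (3·δc/c)² = (3×0.0725)² = 0.0473;  (2·δp/p)² = (2×0.0809)² = 0.0262;  (1·δd/d)² = (1×0.0400)² = 0.00160
δQ/Q = √(0.0801) = 0.283
Q = 1.6e+10, so δQ = 0.283 × 1.6e+10 = 4.52e+09.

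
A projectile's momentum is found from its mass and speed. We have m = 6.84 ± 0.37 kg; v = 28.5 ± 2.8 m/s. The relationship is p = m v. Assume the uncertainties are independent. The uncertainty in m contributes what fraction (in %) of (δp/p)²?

(δp/p)² = (1·δm/m)² + (1·δv/v)²
  m term: (1×0.0541)² = 0.00293
  v term: (1×0.0982)² = 0.00965
Total = 0.0126. Share from m = 0.00293/0.0126 = 0.233.

23.3%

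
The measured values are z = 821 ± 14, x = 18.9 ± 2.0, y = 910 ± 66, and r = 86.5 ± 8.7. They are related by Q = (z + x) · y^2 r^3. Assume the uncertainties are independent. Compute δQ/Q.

Let u = z + x = 840. δu = √(δz² + δx²) = √(196 + 4.00) = 14.1, so δu/u = 0.0168.
Q is then a monomial in u, y, r:
δQ/Q = √((δu/u)² + (2·δy/y)² + (3·δr/r)²) = √(0.000284 + 0.0210 + 0.0910) = 0.335

0.335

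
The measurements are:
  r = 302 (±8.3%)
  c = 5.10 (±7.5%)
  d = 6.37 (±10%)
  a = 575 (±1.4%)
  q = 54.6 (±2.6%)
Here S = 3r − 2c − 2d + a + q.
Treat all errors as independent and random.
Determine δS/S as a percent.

For a sum/difference, combine absolute errors in quadrature:
  (3·δr)² = 5650;  (2·δc)² = 0.585;  (2·δd)² = 1.62;  (δa)² = 64.8;  (δq)² = 2.02
δS = √(5720) = 75.7
S = 1510, so δS/S = 75.7/1510 = 0.0500.

5.00%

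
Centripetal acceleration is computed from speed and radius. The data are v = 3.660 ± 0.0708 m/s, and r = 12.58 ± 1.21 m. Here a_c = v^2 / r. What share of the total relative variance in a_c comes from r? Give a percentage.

86.1%

(δa_c/a_c)² = (2·δv/v)² + (-1·δr/r)²
  v term: (2×0.0193)² = 0.00150
  r term: (-1×0.0962)² = 0.00925
Total = 0.0107. Share from r = 0.00925/0.0107 = 0.861.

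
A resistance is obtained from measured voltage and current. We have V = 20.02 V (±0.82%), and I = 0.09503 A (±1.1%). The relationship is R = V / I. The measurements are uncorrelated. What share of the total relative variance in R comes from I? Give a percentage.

64.3%

(δR/R)² = (1·δV/V)² + (-1·δI/I)²
  V term: (1×0.00820)² = 6.72e-05
  I term: (-1×0.0110)² = 0.000121
Total = 0.000188. Share from I = 0.000121/0.000188 = 0.643.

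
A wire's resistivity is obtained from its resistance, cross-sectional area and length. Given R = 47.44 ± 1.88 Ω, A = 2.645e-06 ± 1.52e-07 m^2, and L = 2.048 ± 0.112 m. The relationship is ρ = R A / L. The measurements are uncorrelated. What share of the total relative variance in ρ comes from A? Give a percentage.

(δρ/ρ)² = (1·δR/R)² + (1·δA/A)² + (-1·δL/L)²
  R term: (1×0.0396)² = 0.00157
  A term: (1×0.0575)² = 0.00330
  L term: (-1×0.0547)² = 0.00299
Total = 0.00786. Share from A = 0.00330/0.00786 = 0.420.

42.0%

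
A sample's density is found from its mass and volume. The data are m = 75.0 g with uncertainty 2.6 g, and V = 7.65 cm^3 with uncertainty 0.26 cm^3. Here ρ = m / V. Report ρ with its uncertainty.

Relative error in a monomial: (δρ/ρ)² = Σ (nᵢ · δxᵢ/xᵢ)².
  (1·δm/m)² = (1×0.0347)² = 0.00120;  (-1·δV/V)² = (-1×0.0340)² = 0.00116
δρ/ρ = √(0.00236) = 0.0485
ρ = 9.80 g/cm^3, so δρ = 0.0485 × 9.80 = 0.476 g/cm^3.

9.80 ± 0.476 g/cm^3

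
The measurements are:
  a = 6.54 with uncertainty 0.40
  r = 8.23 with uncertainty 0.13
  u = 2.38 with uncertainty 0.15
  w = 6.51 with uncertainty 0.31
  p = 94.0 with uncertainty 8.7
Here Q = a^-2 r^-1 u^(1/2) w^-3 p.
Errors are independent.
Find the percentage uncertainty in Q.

Each factor contributes (exponent × relative error)² to (δQ/Q)²:
  (-2·δa/a)² = (-2×0.0612)² = 0.0150;  (-1·δr/r)² = (-1×0.0158)² = 0.000250;  (½·δu/u)² = (0.5×0.0630)² = 0.000993;  (-3·δw/w)² = (-3×0.0476)² = 0.0204;  (1·δp/p)² = (1×0.0926)² = 0.00857
δQ/Q = √(0.0452) = 0.213

21.3%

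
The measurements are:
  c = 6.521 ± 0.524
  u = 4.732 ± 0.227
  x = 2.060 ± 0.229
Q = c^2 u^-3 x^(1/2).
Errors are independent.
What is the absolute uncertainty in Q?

0.128

Q is a product of powers, so relative uncertainties combine in quadrature:
  (2·δc/c)² = (2×0.0804)² = 0.0258;  (-3·δu/u)² = (-3×0.0480)² = 0.0207;  (½·δx/x)² = (0.5×0.111)² = 0.00309
δQ/Q = √(0.0496) = 0.223
Q = 0.5760, so δQ = 0.223 × 0.5760 = 0.128.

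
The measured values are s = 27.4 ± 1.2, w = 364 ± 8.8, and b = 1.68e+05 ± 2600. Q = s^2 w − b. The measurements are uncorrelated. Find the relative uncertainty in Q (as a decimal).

0.237

Let p = s^2·w = 2.73e+05. δp/p = √((2·δs/s)² + (1·δw/w)²) = √(0.00767 + 0.000584) = 0.0909, so δp = 24800.
Q = p − b: δQ = √(δp² + δb²) = √(6.17e+08 + 6.76e+06) = 25000
Q = 1.05e+05, so δQ/Q = 25000/1.05e+05 = 0.237.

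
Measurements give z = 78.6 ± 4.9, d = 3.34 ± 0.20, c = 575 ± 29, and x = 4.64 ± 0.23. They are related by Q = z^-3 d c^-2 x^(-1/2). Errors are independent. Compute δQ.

For a monomial Q ∝ z^-3, d, c^-2, x^(-1/2), fractional errors add in quadrature:
  (-3·δz/z)² = (-3×0.0623)² = 0.0350;  (1·δd/d)² = (1×0.0599)² = 0.00359;  (-2·δc/c)² = (-2×0.0504)² = 0.0102;  (−½·δx/x)² = (-0.5×0.0496)² = 0.000614
δQ/Q = √(0.0494) = 0.222
Q = 9.66e-12, so δQ = 0.222 × 9.66e-12 = 2.15e-12.

2.15e-12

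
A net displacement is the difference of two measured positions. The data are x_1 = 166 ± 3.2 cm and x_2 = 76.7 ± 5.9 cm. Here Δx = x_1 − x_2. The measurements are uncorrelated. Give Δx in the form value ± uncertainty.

Sums and differences: (δΔx)² = Σ (cᵢ δxᵢ)².
  (δx_1)² = 10.2;  (δx_2)² = 34.8
δΔx = √(45.1) = 6.71 cm
Δx = 89.3 cm.

89.3 ± 6.71 cm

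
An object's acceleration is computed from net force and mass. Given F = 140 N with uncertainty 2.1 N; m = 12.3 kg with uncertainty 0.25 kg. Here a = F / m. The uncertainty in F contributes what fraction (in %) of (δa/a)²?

35.3%

(δa/a)² = (1·δF/F)² + (-1·δm/m)²
  F term: (1×0.0150)² = 0.000225
  m term: (-1×0.0203)² = 0.000413
Total = 0.000638. Share from F = 0.000225/0.000638 = 0.353.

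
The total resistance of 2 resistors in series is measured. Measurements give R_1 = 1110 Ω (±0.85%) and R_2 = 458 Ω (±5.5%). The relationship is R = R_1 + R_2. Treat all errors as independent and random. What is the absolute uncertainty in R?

Each term contributes (cᵢ δxᵢ)² to (δR)²:
  (δR_1)² = 89.0;  (δR_2)² = 635
δR = √(724) = 26.9 Ω

26.9 Ω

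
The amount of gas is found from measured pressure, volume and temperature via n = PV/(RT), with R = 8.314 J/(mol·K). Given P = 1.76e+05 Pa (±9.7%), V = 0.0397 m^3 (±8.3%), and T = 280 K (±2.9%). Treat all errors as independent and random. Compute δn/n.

0.131

Each factor contributes (exponent × relative error)² to (δn/n)²:
  (1·δP/P)² = (1×0.0970)² = 0.00941;  (1·δV/V)² = (1×0.0830)² = 0.00689;  (-1·δT/T)² = (-1×0.0290)² = 0.000841
δn/n = √(0.0171) = 0.131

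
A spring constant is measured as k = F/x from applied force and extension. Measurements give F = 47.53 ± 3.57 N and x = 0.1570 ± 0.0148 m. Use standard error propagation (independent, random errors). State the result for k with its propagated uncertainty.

302.7 ± 36.5 N/m

Each factor contributes (exponent × relative error)² to (δk/k)²:
  (1·δF/F)² = (1×0.0751)² = 0.00564;  (-1·δx/x)² = (-1×0.0943)² = 0.00889
δk/k = √(0.0145) = 0.121
k = 302.7 N/m, so δk = 0.121 × 302.7 = 36.5 N/m.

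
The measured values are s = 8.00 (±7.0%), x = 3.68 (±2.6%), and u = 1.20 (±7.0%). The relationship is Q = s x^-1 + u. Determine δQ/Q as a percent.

5.42%

Let p = s·x^-1 = 2.17. δp/p = √((1·δs/s)² + (-1·δx/x)²) = √(0.00490 + 0.000676) = 0.0747, so δp = 0.162.
Q = p + u: δQ = √(δp² + δu²) = √(0.0264 + 0.00706) = 0.183
Q = 3.37, so δQ/Q = 0.183/3.37 = 0.0542.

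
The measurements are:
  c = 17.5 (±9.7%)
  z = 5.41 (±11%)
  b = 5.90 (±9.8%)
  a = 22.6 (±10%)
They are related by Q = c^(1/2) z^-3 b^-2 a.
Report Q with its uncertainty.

Since Q is a product/quotient, work with relative uncertainties:
  (½·δc/c)² = (0.5×0.0970)² = 0.00235;  (-3·δz/z)² = (-3×0.110)² = 0.109;  (-2·δb/b)² = (-2×0.0980)² = 0.0384;  (1·δa/a)² = (1×0.100)² = 0.0100
δQ/Q = √(0.160) = 0.400
Q = 0.0172, so δQ = 0.400 × 0.0172 = 0.00685.

0.0172 ± 0.00685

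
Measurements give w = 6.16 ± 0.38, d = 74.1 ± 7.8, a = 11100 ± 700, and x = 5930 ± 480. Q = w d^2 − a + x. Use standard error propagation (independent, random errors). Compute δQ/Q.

Let p = w·d^2 = 33800. δp/p = √((1·δw/w)² + (2·δd/d)²) = √(0.00381 + 0.0443) = 0.219, so δp = 7420.
Q = p − a + x: δQ = √(δp² + δa² + δx²) = √(5.51e+07 + 4.9e+05 + 2.3e+05) = 7470
Q = 28700, so δQ/Q = 7470/28700 = 0.261.

0.261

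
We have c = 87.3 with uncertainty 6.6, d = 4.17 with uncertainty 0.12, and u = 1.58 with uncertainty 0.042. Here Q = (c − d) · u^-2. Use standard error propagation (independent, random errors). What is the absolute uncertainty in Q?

Let w = c − d = 83.1. δw = √(δc² + δd²) = √(43.6 + 0.0144) = 6.60, so δw/w = 0.0794.
Q is then a monomial in w, u:
δQ/Q = √((δw/w)² + (-2·δu/u)²) = √(0.00631 + 0.00283) = 0.0956
Q = 33.3, so δQ = 0.0956 × 33.3 = 3.18.

3.18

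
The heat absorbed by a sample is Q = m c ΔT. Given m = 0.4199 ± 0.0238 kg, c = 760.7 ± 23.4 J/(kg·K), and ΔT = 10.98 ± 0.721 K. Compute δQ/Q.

0.0920

Q is a product of powers, so relative uncertainties combine in quadrature:
  (1·δm/m)² = (1×0.0567)² = 0.00321;  (1·δc/c)² = (1×0.0308)² = 0.000946;  (1·δΔT/ΔT)² = (1×0.0657)² = 0.00431
δQ/Q = √(0.00847) = 0.0920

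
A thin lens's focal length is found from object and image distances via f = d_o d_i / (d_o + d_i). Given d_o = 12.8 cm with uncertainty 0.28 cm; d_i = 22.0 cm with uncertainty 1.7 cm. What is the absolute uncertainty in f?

∂f/∂d_o = (d_i/(d_o+d_i))² = 0.400;  ∂f/∂d_i = (d_o/(d_o+d_i))² = 0.135
δf = √((∂f/∂d_o · δd_o)² + (∂f/∂d_i · δd_i)²) = √(0.0125 + 0.0529) = 0.256 cm

0.256 cm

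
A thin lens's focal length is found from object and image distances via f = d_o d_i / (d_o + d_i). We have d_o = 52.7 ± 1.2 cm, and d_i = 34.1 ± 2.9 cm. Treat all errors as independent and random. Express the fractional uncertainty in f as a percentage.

∂f/∂d_o = (d_i/(d_o+d_i))² = 0.154;  ∂f/∂d_i = (d_o/(d_o+d_i))² = 0.369
δf = √((∂f/∂d_o · δd_o)² + (∂f/∂d_i · δd_i)²) = √(0.0343 + 1.14) = 1.08 cm
f = 20.7 cm, so δf/f = 1.08/20.7 = 0.0524.

5.24%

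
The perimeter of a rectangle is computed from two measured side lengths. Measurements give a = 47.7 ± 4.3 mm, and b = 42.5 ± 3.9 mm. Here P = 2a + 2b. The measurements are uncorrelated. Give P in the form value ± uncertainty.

180 ± 11.6 mm

P is a linear combination, so absolute uncertainties add in quadrature:
  (2·δa)² = 74.0;  (2·δb)² = 60.8
δP = √(135) = 11.6 mm
P = 180 mm.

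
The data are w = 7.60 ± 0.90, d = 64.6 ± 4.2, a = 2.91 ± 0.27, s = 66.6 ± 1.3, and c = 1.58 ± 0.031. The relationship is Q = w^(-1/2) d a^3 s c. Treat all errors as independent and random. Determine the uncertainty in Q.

17800

Products/powers → add relative errors in quadrature, weighted by exponent:
  (−½·δw/w)² = (-0.5×0.118)² = 0.00351;  (1·δd/d)² = (1×0.0650)² = 0.00423;  (3·δa/a)² = (3×0.0928)² = 0.0775;  (1·δs/s)² = (1×0.0195)² = 0.000381;  (1·δc/c)² = (1×0.0196)² = 0.000385
δQ/Q = √(0.0860) = 0.293
Q = 60800, so δQ = 0.293 × 60800 = 17800.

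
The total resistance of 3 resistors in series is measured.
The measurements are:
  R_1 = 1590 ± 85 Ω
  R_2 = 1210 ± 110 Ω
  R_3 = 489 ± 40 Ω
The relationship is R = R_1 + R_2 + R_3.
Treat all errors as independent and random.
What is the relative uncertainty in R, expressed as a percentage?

4.40%

Sums and differences: (δR)² = Σ (cᵢ δxᵢ)².
  (δR_1)² = 7220;  (δR_2)² = 12100;  (δR_3)² = 1600
δR = √(20900) = 145 Ω
R = 3290 Ω, so δR/R = 145/3290 = 0.0440.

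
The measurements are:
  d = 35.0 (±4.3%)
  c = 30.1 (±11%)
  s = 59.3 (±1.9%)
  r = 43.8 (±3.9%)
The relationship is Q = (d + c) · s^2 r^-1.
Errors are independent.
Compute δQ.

408

Let u = d + c = 65.1. δu = √(δd² + δc²) = √(2.27 + 11.0) = 3.64, so δu/u = 0.0559.
Q is then a monomial in u, s, r:
δQ/Q = √((δu/u)² + (2·δs/s)² + (-1·δr/r)²) = √(0.00312 + 0.00144 + 0.00152) = 0.0780
Q = 5230, so δQ = 0.0780 × 5230 = 408.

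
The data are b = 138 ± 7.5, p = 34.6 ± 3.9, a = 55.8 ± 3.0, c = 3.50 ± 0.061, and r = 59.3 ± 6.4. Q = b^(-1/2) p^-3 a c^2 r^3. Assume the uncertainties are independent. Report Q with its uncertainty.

293 ± 139

For a monomial Q ∝ b^(-1/2), p^-3, a, c^2, r^3, fractional errors add in quadrature:
  (−½·δb/b)² = (-0.5×0.0543)² = 0.000738;  (-3·δp/p)² = (-3×0.113)² = 0.114;  (1·δa/a)² = (1×0.0538)² = 0.00289;  (2·δc/c)² = (2×0.0174)² = 0.00122;  (3·δr/r)² = (3×0.108)² = 0.105
δQ/Q = √(0.224) = 0.473
Q = 293, so δQ = 0.473 × 293 = 139.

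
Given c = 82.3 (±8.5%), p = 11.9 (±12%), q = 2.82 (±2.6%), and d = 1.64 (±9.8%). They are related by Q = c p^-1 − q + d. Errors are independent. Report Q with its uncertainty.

Let w = c·p^-1 = 6.92. δw/w = √((1·δc/c)² + (-1·δp/p)²) = √(0.00723 + 0.0144) = 0.147, so δw = 1.02.
Q = w − q + d: δQ = √(δw² + δq² + δd²) = √(1.03 + 0.00538 + 0.0258) = 1.03
Q = 5.74.

5.74 ± 1.03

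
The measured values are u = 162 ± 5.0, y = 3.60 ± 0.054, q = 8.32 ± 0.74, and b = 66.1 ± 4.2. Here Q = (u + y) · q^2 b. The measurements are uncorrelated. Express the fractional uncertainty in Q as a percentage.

Let w = u + y = 166. δw = √(δu² + δy²) = √(25.0 + 0.00292) = 5.00, so δw/w = 0.0302.
Q is then a monomial in w, q, b:
δQ/Q = √((δw/w)² + (2·δq/q)² + (1·δb/b)²) = √(0.000912 + 0.0316 + 0.00404) = 0.191

19.1%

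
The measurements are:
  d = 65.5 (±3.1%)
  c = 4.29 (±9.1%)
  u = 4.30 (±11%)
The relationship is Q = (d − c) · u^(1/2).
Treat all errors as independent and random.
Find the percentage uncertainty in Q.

Let w = d − c = 61.2. δw = √(δd² + δc²) = √(4.12 + 0.152) = 2.07, so δw/w = 0.0338.
Q is then a monomial in w, u:
δQ/Q = √((δw/w)² + (½·δu/u)²) = √(0.00114 + 0.00302) = 0.0645

6.45%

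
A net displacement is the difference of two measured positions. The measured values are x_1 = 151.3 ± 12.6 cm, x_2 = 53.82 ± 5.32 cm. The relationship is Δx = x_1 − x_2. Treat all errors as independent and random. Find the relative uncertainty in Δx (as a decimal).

Each term contributes (cᵢ δxᵢ)² to (δΔx)²:
  (δx_1)² = 159;  (δx_2)² = 28.3
δΔx = √(187) = 13.7 cm
Δx = 97.48 cm, so δΔx/Δx = 13.7/97.48 = 0.140.

0.140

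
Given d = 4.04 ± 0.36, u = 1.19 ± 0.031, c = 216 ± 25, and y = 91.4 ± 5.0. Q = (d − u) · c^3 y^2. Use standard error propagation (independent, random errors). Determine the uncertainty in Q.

Let w = d − u = 2.85. δw = √(δd² + δu²) = √(0.130 + 0.000961) = 0.361, so δw/w = 0.127.
Q is then a monomial in w, c, y:
δQ/Q = √((δw/w)² + (3·δc/c)² + (2·δy/y)²) = √(0.0161 + 0.121 + 0.0120) = 0.385
Q = 2.4e+11, so δQ = 0.385 × 2.4e+11 = 9.25e+10.

9.25e+10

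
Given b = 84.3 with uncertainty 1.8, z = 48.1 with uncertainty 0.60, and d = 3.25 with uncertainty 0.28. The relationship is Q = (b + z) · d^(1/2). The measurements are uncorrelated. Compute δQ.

10.8

Let u = b + z = 132. δu = √(δb² + δz²) = √(3.24 + 0.360) = 1.90, so δu/u = 0.0143.
Q is then a monomial in u, d:
δQ/Q = √((δu/u)² + (½·δd/d)²) = √(0.000205 + 0.00186) = 0.0454
Q = 239, so δQ = 0.0454 × 239 = 10.8.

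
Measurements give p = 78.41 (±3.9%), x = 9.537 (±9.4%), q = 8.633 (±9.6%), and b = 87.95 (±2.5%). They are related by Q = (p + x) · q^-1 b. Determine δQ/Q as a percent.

10.6%

Let u = p + x = 87.95. δu = √(δp² + δx²) = √(9.35 + 0.804) = 3.19, so δu/u = 0.0362.
Q is then a monomial in u, q, b:
δQ/Q = √((δu/u)² + (-1·δq/q)² + (1·δb/b)²) = √(0.00131 + 0.00922 + 0.000625) = 0.106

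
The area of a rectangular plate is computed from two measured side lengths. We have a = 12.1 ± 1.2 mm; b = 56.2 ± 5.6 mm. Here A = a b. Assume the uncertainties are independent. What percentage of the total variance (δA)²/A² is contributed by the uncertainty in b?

50.2%

(δA/A)² = (1·δa/a)² + (1·δb/b)²
  a term: (1×0.0992)² = 0.00984
  b term: (1×0.0996)² = 0.00993
Total = 0.0198. Share from b = 0.00993/0.0198 = 0.502.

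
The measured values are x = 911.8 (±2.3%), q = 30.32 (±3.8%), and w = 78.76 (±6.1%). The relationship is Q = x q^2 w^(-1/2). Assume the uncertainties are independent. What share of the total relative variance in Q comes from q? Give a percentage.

(δQ/Q)² = (1·δx/x)² + (2·δq/q)² + (−½·δw/w)²
  x term: (1×0.0230)² = 0.000529
  q term: (2×0.0380)² = 0.00578
  w term: (-0.5×0.0610)² = 0.000930
Total = 0.00724. Share from q = 0.00578/0.00724 = 0.798.

79.8%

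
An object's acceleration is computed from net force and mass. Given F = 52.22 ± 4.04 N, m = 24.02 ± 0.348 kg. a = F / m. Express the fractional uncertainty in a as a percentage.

Since a is a product/quotient, work with relative uncertainties:
  (1·δF/F)² = (1×0.0774)² = 0.00599;  (-1·δm/m)² = (-1×0.0145)² = 0.000210
δa/a = √(0.00620) = 0.0787

7.87%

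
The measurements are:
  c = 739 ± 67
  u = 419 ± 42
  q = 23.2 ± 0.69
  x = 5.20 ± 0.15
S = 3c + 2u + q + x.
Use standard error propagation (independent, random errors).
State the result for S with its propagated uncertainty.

3080 ± 218

For a sum/difference, combine absolute errors in quadrature:
  (3·δc)² = 40400;  (2·δu)² = 7060;  (δq)² = 0.476;  (δx)² = 0.0225
δS = √(47500) = 218
S = 3080.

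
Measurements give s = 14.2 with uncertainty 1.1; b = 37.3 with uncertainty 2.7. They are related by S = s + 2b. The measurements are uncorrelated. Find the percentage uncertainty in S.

6.21%

Absolute uncertainties add in quadrature for a linear combination:
  (δs)² = 1.21;  (2·δb)² = 29.2
δS = √(30.4) = 5.51
S = 88.8, so δS/S = 5.51/88.8 = 0.0621.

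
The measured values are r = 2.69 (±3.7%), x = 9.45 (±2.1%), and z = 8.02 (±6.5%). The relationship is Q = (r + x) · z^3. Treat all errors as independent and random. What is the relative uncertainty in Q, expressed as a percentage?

19.6%

Let u = r + x = 12.1. δu = √(δr² + δx²) = √(0.00991 + 0.0394) = 0.222, so δu/u = 0.0183.
Q is then a monomial in u, z:
δQ/Q = √((δu/u)² + (3·δz/z)²) = √(0.000334 + 0.0380) = 0.196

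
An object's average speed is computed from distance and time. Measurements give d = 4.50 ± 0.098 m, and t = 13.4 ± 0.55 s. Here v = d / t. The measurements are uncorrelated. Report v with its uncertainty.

Relative error in a monomial: (δv/v)² = Σ (nᵢ · δxᵢ/xᵢ)².
  (1·δd/d)² = (1×0.0218)² = 0.000474;  (-1·δt/t)² = (-1×0.0410)² = 0.00168
δv/v = √(0.00216) = 0.0465
v = 0.336 m/s, so δv = 0.0465 × 0.336 = 0.0156 m/s.

0.336 ± 0.0156 m/s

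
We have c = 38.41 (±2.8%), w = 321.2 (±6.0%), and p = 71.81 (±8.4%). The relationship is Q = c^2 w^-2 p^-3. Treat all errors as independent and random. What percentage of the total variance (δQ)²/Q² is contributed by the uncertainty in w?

17.8%

(δQ/Q)² = (2·δc/c)² + (-2·δw/w)² + (-3·δp/p)²
  c term: (2×0.0280)² = 0.00314
  w term: (-2×0.0600)² = 0.0144
  p term: (-3×0.0840)² = 0.0635
Total = 0.0810. Share from w = 0.0144/0.0810 = 0.178.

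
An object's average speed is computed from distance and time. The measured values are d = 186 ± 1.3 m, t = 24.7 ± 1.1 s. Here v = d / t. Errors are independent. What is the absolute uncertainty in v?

0.339 m/s

v is a product of powers, so relative uncertainties combine in quadrature:
  (1·δd/d)² = (1×0.00699)² = 4.88e-05;  (-1·δt/t)² = (-1×0.0445)² = 0.00198
δv/v = √(0.00203) = 0.0451
v = 7.53 m/s, so δv = 0.0451 × 7.53 = 0.339 m/s.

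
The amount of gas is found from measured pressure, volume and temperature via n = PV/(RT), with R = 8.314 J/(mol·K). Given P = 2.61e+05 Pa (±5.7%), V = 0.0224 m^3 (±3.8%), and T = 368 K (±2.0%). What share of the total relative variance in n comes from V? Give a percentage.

28.4%

(δn/n)² = (1·δP/P)² + (1·δV/V)² + (-1·δT/T)²
  P term: (1×0.0570)² = 0.00325
  V term: (1×0.0380)² = 0.00144
  T term: (-1×0.0200)² = 0.000400
Total = 0.00509. Share from V = 0.00144/0.00509 = 0.284.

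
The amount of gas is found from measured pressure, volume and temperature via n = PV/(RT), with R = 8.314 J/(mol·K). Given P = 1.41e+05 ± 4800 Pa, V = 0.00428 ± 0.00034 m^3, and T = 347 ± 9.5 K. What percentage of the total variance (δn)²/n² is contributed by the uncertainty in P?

(δn/n)² = (1·δP/P)² + (1·δV/V)² + (-1·δT/T)²
  P term: (1×0.0340)² = 0.00116
  V term: (1×0.0794)² = 0.00631
  T term: (-1×0.0274)² = 0.000750
Total = 0.00822. Share from P = 0.00116/0.00822 = 0.141.

14.1%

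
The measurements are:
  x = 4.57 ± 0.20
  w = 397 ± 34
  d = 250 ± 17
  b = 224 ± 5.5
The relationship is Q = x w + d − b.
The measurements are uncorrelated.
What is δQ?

Let p = x·w = 1810. δp/p = √((1·δx/x)² + (1·δw/w)²) = √(0.00192 + 0.00733) = 0.0962, so δp = 174.
Q = p + d − b: δQ = √(δp² + δd² + δb²) = √(30400 + 289 + 30.2) = 175

175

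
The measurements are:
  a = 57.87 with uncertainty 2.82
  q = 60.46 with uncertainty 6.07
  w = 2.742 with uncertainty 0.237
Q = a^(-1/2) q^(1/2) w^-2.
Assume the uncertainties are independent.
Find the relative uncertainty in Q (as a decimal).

0.182

Products/powers → add relative errors in quadrature, weighted by exponent:
  (−½·δa/a)² = (-0.5×0.0487)² = 0.000594;  (½·δq/q)² = (0.5×0.100)² = 0.00252;  (-2·δw/w)² = (-2×0.0864)² = 0.0299
δQ/Q = √(0.0330) = 0.182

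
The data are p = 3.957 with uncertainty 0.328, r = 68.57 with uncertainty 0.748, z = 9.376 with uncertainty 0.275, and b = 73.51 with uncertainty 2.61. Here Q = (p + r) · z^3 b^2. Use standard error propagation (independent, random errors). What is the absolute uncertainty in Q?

3.67e+07

Let u = p + r = 72.53. δu = √(δp² + δr²) = √(0.108 + 0.560) = 0.817, so δu/u = 0.0113.
Q is then a monomial in u, z, b:
δQ/Q = √((δu/u)² + (3·δz/z)² + (2·δb/b)²) = √(0.000127 + 0.00774 + 0.00504) = 0.114
Q = 3.23e+08, so δQ = 0.114 × 3.23e+08 = 3.67e+07.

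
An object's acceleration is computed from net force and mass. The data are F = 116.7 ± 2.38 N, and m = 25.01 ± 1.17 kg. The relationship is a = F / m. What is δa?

0.238 m/s^2

Each factor contributes (exponent × relative error)² to (δa/a)²:
  (1·δF/F)² = (1×0.0204)² = 0.000416;  (-1·δm/m)² = (-1×0.0468)² = 0.00219
δa/a = √(0.00260) = 0.0510
a = 4.666 m/s^2, so δa = 0.0510 × 4.666 = 0.238 m/s^2.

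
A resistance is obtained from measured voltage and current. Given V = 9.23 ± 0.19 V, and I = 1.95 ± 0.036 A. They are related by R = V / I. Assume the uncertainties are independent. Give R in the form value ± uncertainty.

Products/powers → add relative errors in quadrature, weighted by exponent:
  (1·δV/V)² = (1×0.0206)² = 0.000424;  (-1·δI/I)² = (-1×0.0185)² = 0.000341
δR/R = √(0.000765) = 0.0277
R = 4.73 Ω, so δR = 0.0277 × 4.73 = 0.131 Ω.

4.73 ± 0.131 Ω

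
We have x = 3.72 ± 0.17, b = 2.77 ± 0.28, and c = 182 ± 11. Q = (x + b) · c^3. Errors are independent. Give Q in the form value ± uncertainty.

Let u = x + b = 6.49. δu = √(δx² + δb²) = √(0.0289 + 0.0784) = 0.328, so δu/u = 0.0505.
Q is then a monomial in u, c:
δQ/Q = √((δu/u)² + (3·δc/c)²) = √(0.00255 + 0.0329) = 0.188
Q = 3.91e+07, so δQ = 0.188 × 3.91e+07 = 7.36e+06.

(3.91 ± 0.736) × 10^7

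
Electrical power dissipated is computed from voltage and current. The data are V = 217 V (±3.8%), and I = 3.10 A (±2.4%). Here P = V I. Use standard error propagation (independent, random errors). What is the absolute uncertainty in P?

For a monomial P ∝ V, I, fractional errors add in quadrature:
  (1·δV/V)² = (1×0.0380)² = 0.00144;  (1·δI/I)² = (1×0.0240)² = 0.000576
δP/P = √(0.00202) = 0.0449
P = 673 W, so δP = 0.0449 × 673 = 30.2 W.

30.2 W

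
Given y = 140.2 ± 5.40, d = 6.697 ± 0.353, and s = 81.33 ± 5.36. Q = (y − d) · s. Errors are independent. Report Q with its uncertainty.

10860 ± 840

Let u = y − d = 133.5. δu = √(δy² + δd²) = √(29.2 + 0.125) = 5.41, so δu/u = 0.0405.
Q is then a monomial in u, s:
δQ/Q = √((δu/u)² + (1·δs/s)²) = √(0.00164 + 0.00434) = 0.0774
Q = 10860, so δQ = 0.0774 × 10860 = 840.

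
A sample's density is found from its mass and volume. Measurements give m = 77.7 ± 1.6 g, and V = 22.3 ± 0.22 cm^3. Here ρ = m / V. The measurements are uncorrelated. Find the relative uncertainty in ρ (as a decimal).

0.0228

Products/powers → add relative errors in quadrature, weighted by exponent:
  (1·δm/m)² = (1×0.0206)² = 0.000424;  (-1·δV/V)² = (-1×0.00987)² = 9.73e-05
δρ/ρ = √(0.000521) = 0.0228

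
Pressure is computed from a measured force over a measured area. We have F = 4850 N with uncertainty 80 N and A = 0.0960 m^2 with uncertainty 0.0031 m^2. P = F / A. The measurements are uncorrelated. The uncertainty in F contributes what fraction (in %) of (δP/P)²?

(δP/P)² = (1·δF/F)² + (-1·δA/A)²
  F term: (1×0.0165)² = 0.000272
  A term: (-1×0.0323)² = 0.00104
Total = 0.00131. Share from F = 0.000272/0.00131 = 0.207.

20.7%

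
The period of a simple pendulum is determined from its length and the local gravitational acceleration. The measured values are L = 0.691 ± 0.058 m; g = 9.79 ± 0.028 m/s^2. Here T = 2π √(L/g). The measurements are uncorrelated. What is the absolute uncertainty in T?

0.0701 s

T is a product of powers, so relative uncertainties combine in quadrature:
  (½·δL/L)² = (0.5×0.0839)² = 0.00176;  (−½·δg/g)² = (-0.5×0.00286)² = 2.04e-06
δT/T = √(0.00176) = 0.0420
T = 1.67 s, so δT = 0.0420 × 1.67 = 0.0701 s.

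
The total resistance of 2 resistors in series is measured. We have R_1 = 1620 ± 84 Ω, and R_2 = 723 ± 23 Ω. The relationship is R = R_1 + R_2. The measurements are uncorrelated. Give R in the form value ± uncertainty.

2340 ± 87.1 Ω

Absolute uncertainties add in quadrature for a linear combination:
  (δR_1)² = 7060;  (δR_2)² = 529
δR = √(7580) = 87.1 Ω
R = 2340 Ω.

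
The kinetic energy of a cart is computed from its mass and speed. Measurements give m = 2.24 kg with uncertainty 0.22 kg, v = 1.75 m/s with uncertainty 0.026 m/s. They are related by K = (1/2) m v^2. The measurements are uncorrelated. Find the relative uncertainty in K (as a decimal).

0.103

Since K is a product/quotient, work with relative uncertainties:
  (1·δm/m)² = (1×0.0982)² = 0.00965;  (2·δv/v)² = (2×0.0149)² = 0.000883
δK/K = √(0.0105) = 0.103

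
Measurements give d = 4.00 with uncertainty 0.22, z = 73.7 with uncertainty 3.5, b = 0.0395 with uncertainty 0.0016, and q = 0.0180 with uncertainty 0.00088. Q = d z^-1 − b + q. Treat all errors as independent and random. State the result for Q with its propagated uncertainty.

0.0328 ± 0.00435

Let p = d·z^-1 = 0.0543. δp/p = √((1·δd/d)² + (-1·δz/z)²) = √(0.00302 + 0.00226) = 0.0727, so δp = 0.00394.
Q = p − b + q: δQ = √(δp² + δb² + δq²) = √(1.56e-05 + 2.56e-06 + 7.74e-07) = 0.00435
Q = 0.0328.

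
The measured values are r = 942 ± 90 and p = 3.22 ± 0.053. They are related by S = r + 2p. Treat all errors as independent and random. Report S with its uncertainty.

For a sum/difference, combine absolute errors in quadrature:
  (δr)² = 8100;  (2·δp)² = 0.0112
δS = √(8100) = 90.0
S = 948.

948 ± 90.0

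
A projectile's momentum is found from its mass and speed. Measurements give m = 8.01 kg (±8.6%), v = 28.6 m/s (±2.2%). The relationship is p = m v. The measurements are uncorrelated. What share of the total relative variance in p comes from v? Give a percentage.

6.14%

(δp/p)² = (1·δm/m)² + (1·δv/v)²
  m term: (1×0.0860)² = 0.00740
  v term: (1×0.0220)² = 0.000484
Total = 0.00788. Share from v = 0.000484/0.00788 = 0.0614.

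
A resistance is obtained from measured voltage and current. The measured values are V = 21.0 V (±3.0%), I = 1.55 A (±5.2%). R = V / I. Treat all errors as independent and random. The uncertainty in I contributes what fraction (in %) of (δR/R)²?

(δR/R)² = (1·δV/V)² + (-1·δI/I)²
  V term: (1×0.0300)² = 0.000900
  I term: (-1×0.0520)² = 0.00270
Total = 0.00360. Share from I = 0.00270/0.00360 = 0.750.

75.0%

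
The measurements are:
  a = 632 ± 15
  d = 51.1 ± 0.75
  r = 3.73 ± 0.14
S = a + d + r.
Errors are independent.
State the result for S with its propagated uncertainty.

687 ± 15.0

For a sum/difference, combine absolute errors in quadrature:
  (δa)² = 225;  (δd)² = 0.562;  (δr)² = 0.0196
δS = √(226) = 15.0
S = 687.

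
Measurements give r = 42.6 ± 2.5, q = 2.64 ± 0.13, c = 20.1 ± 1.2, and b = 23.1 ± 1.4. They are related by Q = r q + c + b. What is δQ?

8.81

Let p = r·q = 112. δp/p = √((1·δr/r)² + (1·δq/q)²) = √(0.00344 + 0.00242) = 0.0766, so δp = 8.62.
Q = p + c + b: δQ = √(δp² + δc² + δb²) = √(74.2 + 1.44 + 1.96) = 8.81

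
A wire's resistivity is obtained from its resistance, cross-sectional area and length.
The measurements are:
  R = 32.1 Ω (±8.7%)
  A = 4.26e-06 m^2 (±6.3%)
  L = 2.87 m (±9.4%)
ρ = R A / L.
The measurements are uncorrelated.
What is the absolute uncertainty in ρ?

For a monomial ρ ∝ R, A, L^-1, fractional errors add in quadrature:
  (1·δR/R)² = (1×0.0870)² = 0.00757;  (1·δA/A)² = (1×0.0630)² = 0.00397;  (-1·δL/L)² = (-1×0.0940)² = 0.00884
δρ/ρ = √(0.0204) = 0.143
ρ = 4.76e-05 Ω·m, so δρ = 0.143 × 4.76e-05 = 6.8e-06 Ω·m.

6.8e-06 Ω·m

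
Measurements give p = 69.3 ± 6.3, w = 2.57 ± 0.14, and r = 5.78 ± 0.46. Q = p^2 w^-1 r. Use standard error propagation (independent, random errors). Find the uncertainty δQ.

Q is a product of powers, so relative uncertainties combine in quadrature:
  (2·δp/p)² = (2×0.0909)² = 0.0331;  (-1·δw/w)² = (-1×0.0545)² = 0.00297;  (1·δr/r)² = (1×0.0796)² = 0.00633
δQ/Q = √(0.0424) = 0.206
Q = 10800, so δQ = 0.206 × 10800 = 2220.

2220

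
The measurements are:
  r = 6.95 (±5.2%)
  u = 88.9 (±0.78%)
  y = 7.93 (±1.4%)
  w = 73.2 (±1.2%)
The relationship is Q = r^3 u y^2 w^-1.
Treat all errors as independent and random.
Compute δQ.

4080

Q is a product of powers, so relative uncertainties combine in quadrature:
  (3·δr/r)² = (3×0.0520)² = 0.0243;  (1·δu/u)² = (1×0.00780)² = 6.08e-05;  (2·δy/y)² = (2×0.0140)² = 0.000784;  (-1·δw/w)² = (-1×0.0120)² = 0.000144
δQ/Q = √(0.0253) = 0.159
Q = 25600, so δQ = 0.159 × 25600 = 4080.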